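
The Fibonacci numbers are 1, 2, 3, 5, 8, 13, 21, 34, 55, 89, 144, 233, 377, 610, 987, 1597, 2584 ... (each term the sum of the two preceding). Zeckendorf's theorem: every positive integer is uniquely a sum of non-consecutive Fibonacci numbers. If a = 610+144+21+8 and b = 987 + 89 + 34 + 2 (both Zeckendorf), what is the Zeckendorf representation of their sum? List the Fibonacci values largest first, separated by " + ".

1597 + 233 + 55 + 8 + 2

The two numbers are 783 and 1112, so their sum is 1895.
Greedily peel off the largest Fibonacci term at each step:
largest Fibonacci ≤ 1895 is 1597; 1895 − 1597 = 298
largest Fibonacci ≤ 298 is 233; 298 − 233 = 65
largest Fibonacci ≤ 65 is 55; 65 − 55 = 10
largest Fibonacci ≤ 10 is 8; 10 − 8 = 2
largest Fibonacci ≤ 2 is 2; 2 − 2 = 0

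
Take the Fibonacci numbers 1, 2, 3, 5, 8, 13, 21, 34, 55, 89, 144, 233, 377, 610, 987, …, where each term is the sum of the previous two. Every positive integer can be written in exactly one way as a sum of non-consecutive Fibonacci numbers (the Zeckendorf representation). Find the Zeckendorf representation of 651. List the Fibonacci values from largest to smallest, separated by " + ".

Greedily peel off the largest Fibonacci term at each step:
651 − 610 = 41
41 − 34 = 7
7 − 5 = 2
2 − 2 = 0
So 651 = 610 + 34 + 5 + 2, with no two terms consecutive in the sequence.

610 + 34 + 5 + 2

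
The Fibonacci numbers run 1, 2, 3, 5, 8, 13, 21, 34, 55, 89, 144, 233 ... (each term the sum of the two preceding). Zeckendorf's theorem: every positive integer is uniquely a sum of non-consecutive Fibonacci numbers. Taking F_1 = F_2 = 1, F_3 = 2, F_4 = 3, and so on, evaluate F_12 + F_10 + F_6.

F_12 + F_10 + F_6 = 144 + 55 + 8 = 207.

207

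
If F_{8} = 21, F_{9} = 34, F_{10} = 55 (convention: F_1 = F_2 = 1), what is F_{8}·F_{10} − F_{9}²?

21·55 − 34² = 1155 − 1156 = -1. (Cassini's identity: F_{k−1}F_{k+1} − F_k² = (−1)^k.)

-1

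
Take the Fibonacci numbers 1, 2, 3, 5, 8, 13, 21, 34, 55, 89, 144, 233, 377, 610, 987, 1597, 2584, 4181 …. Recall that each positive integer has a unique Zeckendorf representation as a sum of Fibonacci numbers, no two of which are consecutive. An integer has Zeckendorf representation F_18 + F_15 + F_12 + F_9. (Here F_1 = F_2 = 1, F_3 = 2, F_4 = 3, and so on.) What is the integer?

F_18 + F_15 + F_12 + F_9 = 2584 + 610 + 144 + 34 = 3372.

3372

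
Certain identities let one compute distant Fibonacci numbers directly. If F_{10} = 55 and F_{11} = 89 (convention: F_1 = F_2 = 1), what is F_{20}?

6765

By the doubling identity F_{2k} = F_k(2F_{k+1} − F_k): F_{20} = 55·(2·89 − 55) = 55·123 = 6765.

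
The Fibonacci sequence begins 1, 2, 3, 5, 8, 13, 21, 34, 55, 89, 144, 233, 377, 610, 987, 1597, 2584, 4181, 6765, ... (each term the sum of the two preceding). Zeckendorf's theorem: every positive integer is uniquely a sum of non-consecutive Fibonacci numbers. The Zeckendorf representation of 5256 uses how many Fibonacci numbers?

7

Greedily peel off the largest Fibonacci term at each step:
subtract 4181 from 5256: 1075 remains
subtract 987 from 1075: 88 remains
subtract 55 from 88: 33 remains
subtract 21 from 33: 12 remains
subtract 8 from 12: 4 remains
subtract 3 from 4: 1 remains
subtract 1 from 1: 0 remains
5256 = 4181 + 987 + 55 + 21 + 8 + 3 + 1, which has 7 terms.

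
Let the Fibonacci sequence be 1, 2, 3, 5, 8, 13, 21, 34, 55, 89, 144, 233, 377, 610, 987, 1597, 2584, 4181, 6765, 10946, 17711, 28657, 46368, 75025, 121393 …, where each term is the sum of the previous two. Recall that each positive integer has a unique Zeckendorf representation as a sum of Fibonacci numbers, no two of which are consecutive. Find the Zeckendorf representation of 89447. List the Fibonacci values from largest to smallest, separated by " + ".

75025 + 10946 + 2584 + 610 + 233 + 34 + 13 + 2

Repeatedly subtract the largest Fibonacci number that fits:
89447: greatest Fibonacci not exceeding it is 75025, leaving 14422
14422: greatest Fibonacci not exceeding it is 10946, leaving 3476
3476: greatest Fibonacci not exceeding it is 2584, leaving 892
892: greatest Fibonacci not exceeding it is 610, leaving 282
282: greatest Fibonacci not exceeding it is 233, leaving 49
49: greatest Fibonacci not exceeding it is 34, leaving 15
15: greatest Fibonacci not exceeding it is 13, leaving 2
2: greatest Fibonacci not exceeding it is 2, leaving 0
So 89447 = 75025 + 10946 + 2584 + 610 + 233 + 34 + 13 + 2, with no two terms consecutive in the sequence.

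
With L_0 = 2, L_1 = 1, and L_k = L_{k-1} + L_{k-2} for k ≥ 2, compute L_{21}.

Iterating the recurrence up to L_{17} = 3571 and L_{16} = 2207:
L_{18} = L_{17} + L_{16} = 3571 + 2207 = 5778
L_{19} = L_{18} + L_{17} = 5778 + 3571 = 9349
L_{20} = L_{19} + L_{18} = 9349 + 5778 = 15127
L_{21} = L_{20} + L_{19} = 15127 + 9349 = 24476

24476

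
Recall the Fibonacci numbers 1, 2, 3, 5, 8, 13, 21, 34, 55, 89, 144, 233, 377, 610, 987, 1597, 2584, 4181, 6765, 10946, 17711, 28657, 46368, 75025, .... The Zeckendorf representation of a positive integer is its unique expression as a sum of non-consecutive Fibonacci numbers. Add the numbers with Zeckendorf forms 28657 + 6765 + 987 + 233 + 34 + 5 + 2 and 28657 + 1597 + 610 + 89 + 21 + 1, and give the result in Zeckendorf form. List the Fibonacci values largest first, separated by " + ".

The two numbers are 36683 and 30975, so their sum is 67658.
67658: greatest Fibonacci not exceeding it is 46368, leaving 21290
21290: greatest Fibonacci not exceeding it is 17711, leaving 3579
3579: greatest Fibonacci not exceeding it is 2584, leaving 995
995: greatest Fibonacci not exceeding it is 987, leaving 8
8: greatest Fibonacci not exceeding it is 8, leaving 0

46368 + 17711 + 2584 + 987 + 8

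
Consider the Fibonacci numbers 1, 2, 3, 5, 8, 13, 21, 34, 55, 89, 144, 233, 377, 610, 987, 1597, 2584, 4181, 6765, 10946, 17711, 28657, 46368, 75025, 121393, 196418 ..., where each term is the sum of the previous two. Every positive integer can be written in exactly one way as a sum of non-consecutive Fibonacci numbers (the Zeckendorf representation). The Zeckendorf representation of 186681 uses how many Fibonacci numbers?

8

121393 ≤ 186681 < 196418, so take 121393; remainder 65288
46368 ≤ 65288 < 75025, so take 46368; remainder 18920
17711 ≤ 18920 < 28657, so take 17711; remainder 1209
987 ≤ 1209 < 1597, so take 987; remainder 222
144 ≤ 222 < 233, so take 144; remainder 78
55 ≤ 78 < 89, so take 55; remainder 23
21 ≤ 23 < 34, so take 21; remainder 2
2 ≤ 2 < 3, so take 2; remainder 0
186681 = 121393 + 46368 + 17711 + 987 + 144 + 55 + 21 + 2, which has 8 terms.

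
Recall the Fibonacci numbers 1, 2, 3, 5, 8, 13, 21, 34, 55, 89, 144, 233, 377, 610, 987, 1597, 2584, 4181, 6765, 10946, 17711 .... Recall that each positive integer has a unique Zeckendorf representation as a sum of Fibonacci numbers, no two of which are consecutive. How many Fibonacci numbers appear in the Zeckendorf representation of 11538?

6

Repeatedly subtract the largest Fibonacci number that fits:
11538 − 10946 = 592
592 − 377 = 215
215 − 144 = 71
71 − 55 = 16
16 − 13 = 3
3 − 3 = 0
11538 = 10946 + 377 + 144 + 55 + 13 + 3, which has 6 terms.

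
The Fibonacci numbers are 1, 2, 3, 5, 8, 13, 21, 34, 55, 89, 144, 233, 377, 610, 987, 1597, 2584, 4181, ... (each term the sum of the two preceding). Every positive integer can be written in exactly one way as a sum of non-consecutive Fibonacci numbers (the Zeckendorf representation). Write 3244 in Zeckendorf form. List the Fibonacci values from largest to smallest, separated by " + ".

take 2584 (≤ 3244); 3244 − 2584 = 660
take 610 (≤ 660); 660 − 610 = 50
take 34 (≤ 50); 50 − 34 = 16
take 13 (≤ 16); 16 − 13 = 3
take 3 (≤ 3); 3 − 3 = 0
So 3244 = 2584 + 610 + 34 + 13 + 3, with no two terms consecutive in the sequence.

2584 + 610 + 34 + 13 + 3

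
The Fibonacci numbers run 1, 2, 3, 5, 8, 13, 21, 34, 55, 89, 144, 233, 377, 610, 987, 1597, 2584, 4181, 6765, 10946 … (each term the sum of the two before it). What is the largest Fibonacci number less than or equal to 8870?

6765 ≤ 8870 < 10946, so the largest Fibonacci number not exceeding 8870 is 6765.

6765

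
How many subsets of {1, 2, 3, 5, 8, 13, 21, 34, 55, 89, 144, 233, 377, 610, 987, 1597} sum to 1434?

Each representation comes from the Zeckendorf form by replacing some F_k with F_{k−1} + F_{k−2} where possible.
1434 = 987+377+55+13+2 = 987+377+55+8+5+2 = 987+377+34+21+13+2 = … (13 more), for 16 in all.

16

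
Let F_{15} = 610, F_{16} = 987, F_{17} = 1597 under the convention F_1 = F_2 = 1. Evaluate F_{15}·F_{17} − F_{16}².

610·1597 − 987² = 974170 − 974169 = 1. (Cassini's identity: F_{k−1}F_{k+1} − F_k² = (−1)^k.)

1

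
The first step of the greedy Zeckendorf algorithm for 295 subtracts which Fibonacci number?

233

233 ≤ 295 < 377, so the largest Fibonacci number not exceeding 295 is 233.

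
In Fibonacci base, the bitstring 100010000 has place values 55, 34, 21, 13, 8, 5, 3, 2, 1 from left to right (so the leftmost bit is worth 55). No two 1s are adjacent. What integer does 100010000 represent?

Summing the place values of the 1 bits: 55 + 8 = 63.

63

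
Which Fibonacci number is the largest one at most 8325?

6765

6765 ≤ 8325 < 10946, so the largest Fibonacci number not exceeding 8325 is 6765.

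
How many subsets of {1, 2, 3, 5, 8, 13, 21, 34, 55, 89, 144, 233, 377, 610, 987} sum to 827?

18

Each representation comes from the Zeckendorf form by replacing some F_k with F_{k−1} + F_{k−2} where possible.
827 = 610+144+55+13+5 = 610+144+55+13+3+2 = 610+144+34+21+13+5 = … (15 more), for 18 in all.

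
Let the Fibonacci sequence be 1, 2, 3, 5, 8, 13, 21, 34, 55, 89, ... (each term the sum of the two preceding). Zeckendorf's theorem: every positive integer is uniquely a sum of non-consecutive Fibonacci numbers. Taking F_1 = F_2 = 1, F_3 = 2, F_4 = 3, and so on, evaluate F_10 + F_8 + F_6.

F_10 + F_8 + F_6 = 55 + 21 + 8 = 84.

84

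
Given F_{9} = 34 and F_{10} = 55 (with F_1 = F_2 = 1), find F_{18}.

By the doubling identity F_{2k} = F_k(2F_{k+1} − F_k): F_{18} = 34·(2·55 − 34) = 34·76 = 2584.

2584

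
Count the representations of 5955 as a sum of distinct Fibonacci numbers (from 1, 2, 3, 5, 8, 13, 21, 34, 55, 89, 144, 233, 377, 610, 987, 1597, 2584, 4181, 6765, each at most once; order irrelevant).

5955 = 4181+1597+144+21+8+3+1 = 4181+1597+89+55+21+8+3+1 = 4181+987+610+144+21+8+3+1 = 4181+987+610+89+55+21+8+3+1 = … (6 more), for 10 in all.

10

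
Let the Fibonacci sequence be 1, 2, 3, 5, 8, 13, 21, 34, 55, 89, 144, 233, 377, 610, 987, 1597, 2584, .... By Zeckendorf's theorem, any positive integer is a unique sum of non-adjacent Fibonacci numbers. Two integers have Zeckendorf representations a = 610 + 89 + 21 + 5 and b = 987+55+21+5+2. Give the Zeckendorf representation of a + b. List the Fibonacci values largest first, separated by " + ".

1597 + 144 + 34 + 13 + 5 + 2

The two numbers are 725 and 1070, so their sum is 1795.
1795 − 1597 = 198
198 − 144 = 54
54 − 34 = 20
20 − 13 = 7
7 − 5 = 2
2 − 2 = 0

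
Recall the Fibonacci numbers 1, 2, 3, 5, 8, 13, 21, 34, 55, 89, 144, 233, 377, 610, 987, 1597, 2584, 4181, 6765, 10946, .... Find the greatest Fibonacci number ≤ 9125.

6765 ≤ 9125 < 10946, so the largest Fibonacci number not exceeding 9125 is 6765.

6765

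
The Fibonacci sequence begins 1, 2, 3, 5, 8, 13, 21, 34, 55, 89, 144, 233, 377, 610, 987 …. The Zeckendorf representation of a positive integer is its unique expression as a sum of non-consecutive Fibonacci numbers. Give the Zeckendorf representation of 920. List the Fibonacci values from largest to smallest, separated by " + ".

largest Fibonacci ≤ 920 is 610; 920 − 610 = 310
largest Fibonacci ≤ 310 is 233; 310 − 233 = 77
largest Fibonacci ≤ 77 is 55; 77 − 55 = 22
largest Fibonacci ≤ 22 is 21; 22 − 21 = 1
largest Fibonacci ≤ 1 is 1; 1 − 1 = 0
So 920 = 610 + 233 + 55 + 21 + 1, with no two terms consecutive in the sequence.

610 + 233 + 55 + 21 + 1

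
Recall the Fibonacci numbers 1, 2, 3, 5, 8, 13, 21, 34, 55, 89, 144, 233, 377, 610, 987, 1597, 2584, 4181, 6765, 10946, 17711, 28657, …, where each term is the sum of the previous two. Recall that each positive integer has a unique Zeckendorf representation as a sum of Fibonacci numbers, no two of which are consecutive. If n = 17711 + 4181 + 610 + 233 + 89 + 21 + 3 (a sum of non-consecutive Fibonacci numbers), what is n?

22848

17711 + 4181 + 610 + 233 + 89 + 21 + 3 = 22848.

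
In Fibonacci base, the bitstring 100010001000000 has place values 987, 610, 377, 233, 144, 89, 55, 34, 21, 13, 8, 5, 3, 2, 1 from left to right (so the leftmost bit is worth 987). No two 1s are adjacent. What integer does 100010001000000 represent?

1152

Summing the place values of the 1 bits: 987 + 144 + 21 = 1152.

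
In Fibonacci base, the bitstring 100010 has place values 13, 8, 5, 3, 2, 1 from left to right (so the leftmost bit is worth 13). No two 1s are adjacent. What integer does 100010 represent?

15

Summing the place values of the 1 bits: 13 + 2 = 15.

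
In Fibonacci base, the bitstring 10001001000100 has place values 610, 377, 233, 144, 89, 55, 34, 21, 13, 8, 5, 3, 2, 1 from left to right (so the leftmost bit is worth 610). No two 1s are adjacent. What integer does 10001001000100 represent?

723

Summing the place values of the 1 bits: 610 + 89 + 21 + 3 = 723.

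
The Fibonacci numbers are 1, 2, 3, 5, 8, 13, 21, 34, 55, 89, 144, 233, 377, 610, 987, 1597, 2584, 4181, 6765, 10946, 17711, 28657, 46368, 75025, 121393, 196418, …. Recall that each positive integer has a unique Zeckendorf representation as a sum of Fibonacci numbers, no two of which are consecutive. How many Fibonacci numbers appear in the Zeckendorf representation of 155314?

7

Greedy algorithm:
subtract 121393 from 155314: 33921 remains
subtract 28657 from 33921: 5264 remains
subtract 4181 from 5264: 1083 remains
subtract 987 from 1083: 96 remains
subtract 89 from 96: 7 remains
subtract 5 from 7: 2 remains
subtract 2 from 2: 0 remains
155314 = 121393 + 28657 + 4181 + 987 + 89 + 5 + 2, which has 7 terms.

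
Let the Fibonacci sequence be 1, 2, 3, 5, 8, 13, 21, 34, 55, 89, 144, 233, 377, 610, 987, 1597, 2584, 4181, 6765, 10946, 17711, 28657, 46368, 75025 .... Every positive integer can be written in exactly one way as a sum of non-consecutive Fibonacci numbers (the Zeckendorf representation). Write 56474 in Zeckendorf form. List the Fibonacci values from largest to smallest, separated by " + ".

Greedy algorithm:
56474 − 46368 = 10106
10106 − 6765 = 3341
3341 − 2584 = 757
757 − 610 = 147
147 − 144 = 3
3 − 3 = 0
So 56474 = 46368 + 6765 + 2584 + 610 + 144 + 3, with no two terms consecutive in the sequence.

46368 + 6765 + 2584 + 610 + 144 + 3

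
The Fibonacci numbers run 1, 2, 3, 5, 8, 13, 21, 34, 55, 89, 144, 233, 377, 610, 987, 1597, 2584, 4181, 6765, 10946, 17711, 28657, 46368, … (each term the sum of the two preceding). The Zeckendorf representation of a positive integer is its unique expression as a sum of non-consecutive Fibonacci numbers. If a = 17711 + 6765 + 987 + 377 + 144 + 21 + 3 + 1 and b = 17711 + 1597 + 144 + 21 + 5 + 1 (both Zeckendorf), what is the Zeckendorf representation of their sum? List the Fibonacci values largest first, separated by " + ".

28657 + 10946 + 4181 + 1597 + 89 + 13 + 5

The two numbers are 26009 and 19479, so their sum is 45488.
28657 ≤ 45488 < 46368, so take 28657; remainder 16831
10946 ≤ 16831 < 17711, so take 10946; remainder 5885
4181 ≤ 5885 < 6765, so take 4181; remainder 1704
1597 ≤ 1704 < 2584, so take 1597; remainder 107
89 ≤ 107 < 144, so take 89; remainder 18
13 ≤ 18 < 21, so take 13; remainder 5
5 ≤ 5 < 8, so take 5; remainder 0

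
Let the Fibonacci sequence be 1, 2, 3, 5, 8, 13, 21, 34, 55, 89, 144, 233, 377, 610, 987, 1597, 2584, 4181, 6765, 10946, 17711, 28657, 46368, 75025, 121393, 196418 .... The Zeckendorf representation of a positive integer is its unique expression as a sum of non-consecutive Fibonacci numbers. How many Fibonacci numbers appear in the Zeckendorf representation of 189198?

189198: greatest Fibonacci not exceeding it is 121393, leaving 67805
67805: greatest Fibonacci not exceeding it is 46368, leaving 21437
21437: greatest Fibonacci not exceeding it is 17711, leaving 3726
3726: greatest Fibonacci not exceeding it is 2584, leaving 1142
1142: greatest Fibonacci not exceeding it is 987, leaving 155
155: greatest Fibonacci not exceeding it is 144, leaving 11
11: greatest Fibonacci not exceeding it is 8, leaving 3
3: greatest Fibonacci not exceeding it is 3, leaving 0
189198 = 121393 + 46368 + 17711 + 2584 + 987 + 144 + 8 + 3, which has 8 terms.

8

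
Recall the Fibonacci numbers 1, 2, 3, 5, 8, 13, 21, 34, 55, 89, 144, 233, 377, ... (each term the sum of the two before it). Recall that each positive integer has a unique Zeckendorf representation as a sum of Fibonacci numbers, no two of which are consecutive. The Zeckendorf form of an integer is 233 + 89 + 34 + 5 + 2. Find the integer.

363

233 + 89 + 34 + 5 + 2 = 363.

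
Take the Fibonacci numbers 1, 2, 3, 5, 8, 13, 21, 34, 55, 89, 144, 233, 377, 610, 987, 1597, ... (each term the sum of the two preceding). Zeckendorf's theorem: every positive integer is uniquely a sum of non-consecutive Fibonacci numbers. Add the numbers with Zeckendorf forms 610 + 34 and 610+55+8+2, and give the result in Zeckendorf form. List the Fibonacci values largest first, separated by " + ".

The two numbers are 644 and 675, so their sum is 1319.
Repeatedly subtract the largest Fibonacci number that fits:
1319: greatest Fibonacci not exceeding it is 987, leaving 332
332: greatest Fibonacci not exceeding it is 233, leaving 99
99: greatest Fibonacci not exceeding it is 89, leaving 10
10: greatest Fibonacci not exceeding it is 8, leaving 2
2: greatest Fibonacci not exceeding it is 2, leaving 0

987 + 233 + 89 + 8 + 2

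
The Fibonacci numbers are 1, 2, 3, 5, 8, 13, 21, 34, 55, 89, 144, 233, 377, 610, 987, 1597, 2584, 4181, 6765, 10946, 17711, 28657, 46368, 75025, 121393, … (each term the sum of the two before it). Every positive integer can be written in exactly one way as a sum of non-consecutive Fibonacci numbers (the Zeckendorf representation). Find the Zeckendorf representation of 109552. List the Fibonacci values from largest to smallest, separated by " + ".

75025 + 28657 + 4181 + 1597 + 89 + 3

Greedily peel off the largest Fibonacci term at each step:
subtract 75025 from 109552: 34527 remains
subtract 28657 from 34527: 5870 remains
subtract 4181 from 5870: 1689 remains
subtract 1597 from 1689: 92 remains
subtract 89 from 92: 3 remains
subtract 3 from 3: 0 remains
So 109552 = 75025 + 28657 + 4181 + 1597 + 89 + 3, with no two terms consecutive in the sequence.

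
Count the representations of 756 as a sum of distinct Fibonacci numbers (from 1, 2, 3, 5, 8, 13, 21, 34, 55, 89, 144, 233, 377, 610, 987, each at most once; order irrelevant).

10

Starting from the Zeckendorf form and repeatedly splitting a term F_k into F_{k−1} + F_{k−2} (when neither is already used) reaches every representation.
756 = 610+144+2 = 610+89+55+2 = 377+233+144+2 = 610+89+34+21+2 = … (6 more), for 10 in all.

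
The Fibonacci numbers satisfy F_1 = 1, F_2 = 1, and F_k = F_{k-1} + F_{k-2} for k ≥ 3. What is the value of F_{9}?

Iterating the recurrence up to F_{5} = 5 and F_{4} = 3:
F_{6} = F_{5} + F_{4} = 5 + 3 = 8
F_{7} = F_{6} + F_{5} = 8 + 5 = 13
F_{8} = F_{7} + F_{6} = 13 + 8 = 21
F_{9} = F_{8} + F_{7} = 21 + 13 = 34

34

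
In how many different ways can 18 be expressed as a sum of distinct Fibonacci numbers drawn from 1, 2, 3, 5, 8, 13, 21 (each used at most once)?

Each representation comes from the Zeckendorf form by replacing some F_k with F_{k−1} + F_{k−2} where possible.
18 = 13+5 = 13+3+2 = 8+5+3+2 — 3 representations.

3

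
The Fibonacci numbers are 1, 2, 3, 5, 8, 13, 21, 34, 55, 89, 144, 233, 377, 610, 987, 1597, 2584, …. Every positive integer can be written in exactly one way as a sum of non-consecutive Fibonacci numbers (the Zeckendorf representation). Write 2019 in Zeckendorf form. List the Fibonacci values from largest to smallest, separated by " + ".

Greedy algorithm:
subtract 1597 from 2019: 422 remains
subtract 377 from 422: 45 remains
subtract 34 from 45: 11 remains
subtract 8 from 11: 3 remains
subtract 3 from 3: 0 remains
So 2019 = 1597 + 377 + 34 + 8 + 3, with no two terms consecutive in the sequence.

1597 + 377 + 34 + 8 + 3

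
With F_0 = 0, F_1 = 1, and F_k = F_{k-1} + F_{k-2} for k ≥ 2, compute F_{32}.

Iterating the recurrence up to F_{26} = 121393 and F_{25} = 75025:
F_{27} = F_{26} + F_{25} = 121393 + 75025 = 196418
F_{28} = F_{27} + F_{26} = 196418 + 121393 = 317811
F_{29} = F_{28} + F_{27} = 317811 + 196418 = 514229
F_{30} = F_{29} + F_{28} = 514229 + 317811 = 832040
F_{31} = F_{30} + F_{29} = 832040 + 514229 = 1346269
F_{32} = F_{31} + F_{30} = 1346269 + 832040 = 2178309

2178309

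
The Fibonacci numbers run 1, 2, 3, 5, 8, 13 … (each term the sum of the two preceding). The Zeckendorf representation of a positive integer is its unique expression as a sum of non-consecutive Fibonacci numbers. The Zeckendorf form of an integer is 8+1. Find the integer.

8+1 = 9.

9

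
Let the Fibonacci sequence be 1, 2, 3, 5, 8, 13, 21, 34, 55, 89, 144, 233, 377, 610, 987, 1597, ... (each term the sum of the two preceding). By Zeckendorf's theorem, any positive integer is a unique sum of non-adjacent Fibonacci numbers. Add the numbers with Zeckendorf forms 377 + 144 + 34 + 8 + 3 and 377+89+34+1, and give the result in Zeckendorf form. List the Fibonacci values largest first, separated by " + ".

987 + 55 + 21 + 3 + 1

The two numbers are 566 and 501, so their sum is 1067.
1067 − 987 = 80
80 − 55 = 25
25 − 21 = 4
4 − 3 = 1
1 − 1 = 0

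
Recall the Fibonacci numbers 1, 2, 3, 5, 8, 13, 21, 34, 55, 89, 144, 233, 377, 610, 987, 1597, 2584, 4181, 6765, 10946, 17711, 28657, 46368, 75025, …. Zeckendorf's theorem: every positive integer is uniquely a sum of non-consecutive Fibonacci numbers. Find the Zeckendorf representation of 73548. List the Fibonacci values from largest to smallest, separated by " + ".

46368 + 17711 + 6765 + 2584 + 89 + 21 + 8 + 2

73548: greatest Fibonacci not exceeding it is 46368, leaving 27180
27180: greatest Fibonacci not exceeding it is 17711, leaving 9469
9469: greatest Fibonacci not exceeding it is 6765, leaving 2704
2704: greatest Fibonacci not exceeding it is 2584, leaving 120
120: greatest Fibonacci not exceeding it is 89, leaving 31
31: greatest Fibonacci not exceeding it is 21, leaving 10
10: greatest Fibonacci not exceeding it is 8, leaving 2
2: greatest Fibonacci not exceeding it is 2, leaving 0
So 73548 = 46368 + 17711 + 6765 + 2584 + 89 + 21 + 8 + 2, with no two terms consecutive in the sequence.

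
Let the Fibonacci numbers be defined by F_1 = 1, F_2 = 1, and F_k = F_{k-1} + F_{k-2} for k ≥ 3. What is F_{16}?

Iterating the recurrence up to F_{11} = 89 and F_{10} = 55:
F_{12} = F_{11} + F_{10} = 89 + 55 = 144
F_{13} = F_{12} + F_{11} = 144 + 89 = 233
F_{14} = F_{13} + F_{12} = 233 + 144 = 377
F_{15} = F_{14} + F_{13} = 377 + 233 = 610
F_{16} = F_{15} + F_{14} = 610 + 377 = 987

987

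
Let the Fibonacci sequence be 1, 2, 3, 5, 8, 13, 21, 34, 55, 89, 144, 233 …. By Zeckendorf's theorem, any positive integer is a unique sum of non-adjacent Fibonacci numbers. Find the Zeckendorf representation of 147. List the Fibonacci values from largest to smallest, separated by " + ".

144 + 3

Greedy algorithm:
144 ≤ 147 < 233, so take 144; remainder 3
3 ≤ 3 < 5, so take 3; remainder 0
So 147 = 144 + 3, with no two terms consecutive in the sequence.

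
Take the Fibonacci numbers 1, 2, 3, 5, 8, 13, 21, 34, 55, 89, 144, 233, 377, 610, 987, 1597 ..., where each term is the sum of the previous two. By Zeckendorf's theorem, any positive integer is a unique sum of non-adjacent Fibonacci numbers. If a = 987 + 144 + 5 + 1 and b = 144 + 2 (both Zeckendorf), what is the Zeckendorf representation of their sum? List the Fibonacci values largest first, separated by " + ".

987 + 233 + 55 + 8

The two numbers are 1137 and 146, so their sum is 1283.
1283: greatest Fibonacci not exceeding it is 987, leaving 296
296: greatest Fibonacci not exceeding it is 233, leaving 63
63: greatest Fibonacci not exceeding it is 55, leaving 8
8: greatest Fibonacci not exceeding it is 8, leaving 0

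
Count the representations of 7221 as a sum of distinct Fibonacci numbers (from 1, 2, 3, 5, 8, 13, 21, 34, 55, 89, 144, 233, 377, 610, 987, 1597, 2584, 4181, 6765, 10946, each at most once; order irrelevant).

68

7221 = 6765+377+55+21+3 = 6765+377+55+21+2+1 = 6765+377+55+13+8+3 = 6765+233+144+55+21+3 = … (64 more), for 68 in all.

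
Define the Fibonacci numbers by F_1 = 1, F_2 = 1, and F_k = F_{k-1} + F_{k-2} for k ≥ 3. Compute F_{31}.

Iterating the recurrence up to F_{26} = 121393 and F_{25} = 75025:
F_{27} = F_{26} + F_{25} = 121393 + 75025 = 196418
F_{28} = F_{27} + F_{26} = 196418 + 121393 = 317811
F_{29} = F_{28} + F_{27} = 317811 + 196418 = 514229
F_{30} = F_{29} + F_{28} = 514229 + 317811 = 832040
F_{31} = F_{30} + F_{29} = 832040 + 514229 = 1346269

1346269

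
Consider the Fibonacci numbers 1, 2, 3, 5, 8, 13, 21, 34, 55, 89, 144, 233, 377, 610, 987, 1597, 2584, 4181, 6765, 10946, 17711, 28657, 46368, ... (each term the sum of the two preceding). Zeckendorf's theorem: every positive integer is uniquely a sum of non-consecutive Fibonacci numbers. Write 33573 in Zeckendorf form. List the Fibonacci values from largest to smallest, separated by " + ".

33573 − 28657 = 4916
4916 − 4181 = 735
735 − 610 = 125
125 − 89 = 36
36 − 34 = 2
2 − 2 = 0
So 33573 = 28657 + 4181 + 610 + 89 + 34 + 2, with no two terms consecutive in the sequence.

28657 + 4181 + 610 + 89 + 34 + 2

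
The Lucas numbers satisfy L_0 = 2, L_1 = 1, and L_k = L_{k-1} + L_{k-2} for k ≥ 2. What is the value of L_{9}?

76

L_{2} = L_{1} + L_{0} = 1 + 2 = 3
L_{3} = L_{2} + L_{1} = 3 + 1 = 4
L_{4} = L_{3} + L_{2} = 4 + 3 = 7
L_{5} = L_{4} + L_{3} = 7 + 4 = 11
L_{6} = L_{5} + L_{4} = 11 + 7 = 18
L_{7} = L_{6} + L_{5} = 18 + 11 = 29
L_{8} = L_{7} + L_{6} = 29 + 18 = 47
L_{9} = L_{8} + L_{7} = 47 + 29 = 76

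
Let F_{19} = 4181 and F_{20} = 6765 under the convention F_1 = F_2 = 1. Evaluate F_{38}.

By the doubling identity F_{2k} = F_k(2F_{k+1} − F_k): F_{38} = 4181·(2·6765 − 4181) = 4181·9349 = 39088169.

39088169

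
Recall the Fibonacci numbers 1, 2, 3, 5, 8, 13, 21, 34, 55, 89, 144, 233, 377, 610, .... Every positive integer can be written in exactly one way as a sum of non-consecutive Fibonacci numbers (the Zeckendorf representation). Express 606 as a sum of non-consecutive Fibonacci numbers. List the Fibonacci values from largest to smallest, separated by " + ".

377 + 144 + 55 + 21 + 8 + 1

Greedily peel off the largest Fibonacci term at each step:
subtract 377 from 606: 229 remains
subtract 144 from 229: 85 remains
subtract 55 from 85: 30 remains
subtract 21 from 30: 9 remains
subtract 8 from 9: 1 remains
subtract 1 from 1: 0 remains
So 606 = 377 + 144 + 55 + 21 + 8 + 1, with no two terms consecutive in the sequence.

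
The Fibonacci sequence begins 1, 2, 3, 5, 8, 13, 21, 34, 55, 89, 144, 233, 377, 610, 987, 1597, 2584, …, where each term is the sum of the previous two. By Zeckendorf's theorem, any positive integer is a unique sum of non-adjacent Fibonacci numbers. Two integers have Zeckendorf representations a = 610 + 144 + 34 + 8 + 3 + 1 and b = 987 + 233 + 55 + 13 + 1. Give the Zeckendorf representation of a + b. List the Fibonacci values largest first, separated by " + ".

1597 + 377 + 89 + 21 + 5

The two numbers are 800 and 1289, so their sum is 2089.
largest Fibonacci ≤ 2089 is 1597; 2089 − 1597 = 492
largest Fibonacci ≤ 492 is 377; 492 − 377 = 115
largest Fibonacci ≤ 115 is 89; 115 − 89 = 26
largest Fibonacci ≤ 26 is 21; 26 − 21 = 5
largest Fibonacci ≤ 5 is 5; 5 − 5 = 0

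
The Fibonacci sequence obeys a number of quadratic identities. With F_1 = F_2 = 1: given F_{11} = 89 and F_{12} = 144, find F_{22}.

17711

By the doubling identity F_{2k} = F_k(2F_{k+1} − F_k): F_{22} = 89·(2·144 − 89) = 89·199 = 17711.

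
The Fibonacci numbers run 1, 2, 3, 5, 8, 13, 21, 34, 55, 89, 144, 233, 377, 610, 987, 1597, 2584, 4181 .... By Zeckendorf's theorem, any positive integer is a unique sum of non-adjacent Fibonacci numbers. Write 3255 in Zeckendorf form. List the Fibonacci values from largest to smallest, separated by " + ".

3255 − 2584 = 671
671 − 610 = 61
61 − 55 = 6
6 − 5 = 1
1 − 1 = 0
So 3255 = 2584 + 610 + 55 + 5 + 1, with no two terms consecutive in the sequence.

2584 + 610 + 55 + 5 + 1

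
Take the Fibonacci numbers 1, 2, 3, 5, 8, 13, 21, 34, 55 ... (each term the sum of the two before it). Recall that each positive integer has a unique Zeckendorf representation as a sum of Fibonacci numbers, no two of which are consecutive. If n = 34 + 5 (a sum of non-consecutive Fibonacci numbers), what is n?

39

34 + 5 = 39.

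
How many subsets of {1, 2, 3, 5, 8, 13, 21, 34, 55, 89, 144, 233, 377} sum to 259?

12

Starting from the Zeckendorf form and repeatedly splitting a term F_k into F_{k−1} + F_{k−2} (when neither is already used) reaches every representation.
259 = 233+21+5 = 233+21+3+2 = 233+13+8+5 = … (9 more), for 12 in all.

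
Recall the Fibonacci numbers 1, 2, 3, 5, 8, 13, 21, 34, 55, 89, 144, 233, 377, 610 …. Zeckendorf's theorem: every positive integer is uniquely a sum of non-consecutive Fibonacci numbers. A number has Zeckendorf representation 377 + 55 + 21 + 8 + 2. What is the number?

377 + 55 + 21 + 8 + 2 = 463.

463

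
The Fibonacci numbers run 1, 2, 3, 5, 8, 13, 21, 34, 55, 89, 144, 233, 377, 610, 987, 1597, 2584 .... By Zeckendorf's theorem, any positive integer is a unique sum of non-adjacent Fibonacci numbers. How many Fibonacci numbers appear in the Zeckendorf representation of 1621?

1621: greatest Fibonacci not exceeding it is 1597, leaving 24
24: greatest Fibonacci not exceeding it is 21, leaving 3
3: greatest Fibonacci not exceeding it is 3, leaving 0
1621 = 1597 + 21 + 3, which has 3 terms.

3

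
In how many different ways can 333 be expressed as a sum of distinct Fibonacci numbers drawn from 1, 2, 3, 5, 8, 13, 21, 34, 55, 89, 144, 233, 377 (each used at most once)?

15

333 = 233+89+8+3 = 233+89+8+2+1 = 233+55+34+8+3 = … (12 more), for 15 in all.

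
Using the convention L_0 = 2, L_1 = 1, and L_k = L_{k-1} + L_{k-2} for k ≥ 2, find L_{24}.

Iterating the recurrence up to L_{19} = 9349 and L_{18} = 5778:
L_{20} = L_{19} + L_{18} = 9349 + 5778 = 15127
L_{21} = L_{20} + L_{19} = 15127 + 9349 = 24476
L_{22} = L_{21} + L_{20} = 24476 + 15127 = 39603
L_{23} = L_{22} + L_{21} = 39603 + 24476 = 64079
L_{24} = L_{23} + L_{22} = 64079 + 39603 = 103682

103682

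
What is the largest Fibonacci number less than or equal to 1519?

987 ≤ 1519 < 1597, so the largest Fibonacci number not exceeding 1519 is 987.

987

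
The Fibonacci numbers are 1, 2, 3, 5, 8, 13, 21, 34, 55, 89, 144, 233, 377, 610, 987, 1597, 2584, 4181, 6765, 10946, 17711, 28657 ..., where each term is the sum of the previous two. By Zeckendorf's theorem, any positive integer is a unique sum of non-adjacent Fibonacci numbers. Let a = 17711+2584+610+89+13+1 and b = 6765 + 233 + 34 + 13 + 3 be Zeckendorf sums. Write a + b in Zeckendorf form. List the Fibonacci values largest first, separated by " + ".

The two numbers are 21008 and 7048, so their sum is 28056.
17711 ≤ 28056 < 28657, so take 17711; remainder 10345
6765 ≤ 10345 < 10946, so take 6765; remainder 3580
2584 ≤ 3580 < 4181, so take 2584; remainder 996
987 ≤ 996 < 1597, so take 987; remainder 9
8 ≤ 9 < 13, so take 8; remainder 1
1 ≤ 1 < 2, so take 1; remainder 0

17711 + 6765 + 2584 + 987 + 8 + 1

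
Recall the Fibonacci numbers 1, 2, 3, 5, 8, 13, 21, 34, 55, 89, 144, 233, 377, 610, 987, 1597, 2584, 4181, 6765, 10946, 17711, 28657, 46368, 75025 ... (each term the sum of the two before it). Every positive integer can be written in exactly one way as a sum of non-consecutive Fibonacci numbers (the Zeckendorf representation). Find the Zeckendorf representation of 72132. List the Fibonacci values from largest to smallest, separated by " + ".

subtract 46368 from 72132: 25764 remains
subtract 17711 from 25764: 8053 remains
subtract 6765 from 8053: 1288 remains
subtract 987 from 1288: 301 remains
subtract 233 from 301: 68 remains
subtract 55 from 68: 13 remains
subtract 13 from 13: 0 remains
So 72132 = 46368 + 17711 + 6765 + 987 + 233 + 55 + 13, with no two terms consecutive in the sequence.

46368 + 17711 + 6765 + 987 + 233 + 55 + 13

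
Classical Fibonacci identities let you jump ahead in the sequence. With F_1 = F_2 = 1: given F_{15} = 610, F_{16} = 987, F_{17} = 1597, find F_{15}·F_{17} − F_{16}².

1

610·1597 − 987² = 974170 − 974169 = 1. (Cassini's identity: F_{k−1}F_{k+1} − F_k² = (−1)^k.)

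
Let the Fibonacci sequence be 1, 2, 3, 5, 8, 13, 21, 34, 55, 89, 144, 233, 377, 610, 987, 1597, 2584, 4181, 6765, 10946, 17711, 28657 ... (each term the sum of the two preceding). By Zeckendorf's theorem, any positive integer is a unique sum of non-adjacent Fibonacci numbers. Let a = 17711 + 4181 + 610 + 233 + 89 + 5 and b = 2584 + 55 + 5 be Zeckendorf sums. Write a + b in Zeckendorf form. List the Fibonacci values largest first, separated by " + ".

The two numbers are 22829 and 2644, so their sum is 25473.
subtract 17711 from 25473: 7762 remains
subtract 6765 from 7762: 997 remains
subtract 987 from 997: 10 remains
subtract 8 from 10: 2 remains
subtract 2 from 2: 0 remains

17711 + 6765 + 987 + 8 + 2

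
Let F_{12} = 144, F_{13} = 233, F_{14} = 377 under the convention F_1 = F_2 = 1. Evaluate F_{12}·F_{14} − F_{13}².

-1

144·377 − 233² = 54288 − 54289 = -1. (Cassini's identity: F_{k−1}F_{k+1} − F_k² = (−1)^k.)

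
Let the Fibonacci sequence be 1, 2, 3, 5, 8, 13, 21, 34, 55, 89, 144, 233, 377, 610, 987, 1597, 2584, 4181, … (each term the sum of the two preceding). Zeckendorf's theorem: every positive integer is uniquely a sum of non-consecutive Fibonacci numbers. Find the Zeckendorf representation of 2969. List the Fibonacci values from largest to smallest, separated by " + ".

Greedy algorithm:
2969: greatest Fibonacci not exceeding it is 2584, leaving 385
385: greatest Fibonacci not exceeding it is 377, leaving 8
8: greatest Fibonacci not exceeding it is 8, leaving 0
So 2969 = 2584 + 377 + 8, with no two terms consecutive in the sequence.

2584 + 377 + 8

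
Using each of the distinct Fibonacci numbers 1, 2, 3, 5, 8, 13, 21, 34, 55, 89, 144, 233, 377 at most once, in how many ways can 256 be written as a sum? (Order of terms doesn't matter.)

9

Starting from the Zeckendorf form and repeatedly splitting a term F_k into F_{k−1} + F_{k−2} (when neither is already used) reaches every representation.
256 = 233+21+2 = 233+13+8+2 = 144+89+21+2 = 233+13+5+3+2 = … (5 more), for 9 in all.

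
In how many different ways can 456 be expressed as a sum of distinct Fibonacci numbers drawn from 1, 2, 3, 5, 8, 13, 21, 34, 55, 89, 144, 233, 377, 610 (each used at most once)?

19

456 = 377+55+21+3 = 377+55+21+2+1 = 377+55+13+8+3 = … (16 more), for 19 in all.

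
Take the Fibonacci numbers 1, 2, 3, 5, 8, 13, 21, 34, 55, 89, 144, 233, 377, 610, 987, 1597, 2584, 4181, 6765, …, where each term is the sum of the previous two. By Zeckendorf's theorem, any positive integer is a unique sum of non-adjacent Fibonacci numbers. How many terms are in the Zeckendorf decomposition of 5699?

6

5699 − 4181 = 1518
1518 − 987 = 531
531 − 377 = 154
154 − 144 = 10
10 − 8 = 2
2 − 2 = 0
5699 = 4181 + 987 + 377 + 144 + 8 + 2, which has 6 terms.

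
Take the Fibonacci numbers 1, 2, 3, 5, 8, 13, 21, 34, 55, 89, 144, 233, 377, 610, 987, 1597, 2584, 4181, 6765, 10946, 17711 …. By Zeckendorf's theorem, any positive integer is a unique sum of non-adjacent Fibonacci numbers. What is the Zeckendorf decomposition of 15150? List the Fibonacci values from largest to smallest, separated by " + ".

Repeatedly subtract the largest Fibonacci number that fits:
10946 ≤ 15150 < 17711, so take 10946; remainder 4204
4181 ≤ 4204 < 6765, so take 4181; remainder 23
21 ≤ 23 < 34, so take 21; remainder 2
2 ≤ 2 < 3, so take 2; remainder 0
So 15150 = 10946 + 4181 + 21 + 2, with no two terms consecutive in the sequence.

10946 + 4181 + 21 + 2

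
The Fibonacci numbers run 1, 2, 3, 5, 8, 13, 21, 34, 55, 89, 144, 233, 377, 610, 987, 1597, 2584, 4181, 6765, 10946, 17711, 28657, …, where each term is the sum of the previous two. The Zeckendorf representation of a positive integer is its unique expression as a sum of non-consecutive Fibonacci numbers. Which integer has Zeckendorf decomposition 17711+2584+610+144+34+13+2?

17711+2584+610+144+34+13+2 = 21098.

21098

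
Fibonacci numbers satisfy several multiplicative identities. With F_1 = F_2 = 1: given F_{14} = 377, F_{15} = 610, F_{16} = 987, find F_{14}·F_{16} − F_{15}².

-1

377·987 − 610² = 372099 − 372100 = -1. (Cassini's identity: F_{k−1}F_{k+1} − F_k² = (−1)^k.)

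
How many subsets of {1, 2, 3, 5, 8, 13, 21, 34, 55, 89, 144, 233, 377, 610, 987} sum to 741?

21

Each representation comes from the Zeckendorf form by replacing some F_k with F_{k−1} + F_{k−2} where possible.
741 = 610+89+34+8 = 610+89+34+5+3 = 610+89+21+13+8 = … (18 more), for 21 in all.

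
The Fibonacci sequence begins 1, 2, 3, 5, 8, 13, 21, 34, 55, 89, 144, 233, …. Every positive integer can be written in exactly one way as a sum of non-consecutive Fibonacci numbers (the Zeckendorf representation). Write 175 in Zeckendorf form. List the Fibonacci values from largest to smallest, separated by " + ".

take 144 (≤ 175); 175 − 144 = 31
take 21 (≤ 31); 31 − 21 = 10
take 8 (≤ 10); 10 − 8 = 2
take 2 (≤ 2); 2 − 2 = 0
So 175 = 144 + 21 + 8 + 2, with no two terms consecutive in the sequence.

144 + 21 + 8 + 2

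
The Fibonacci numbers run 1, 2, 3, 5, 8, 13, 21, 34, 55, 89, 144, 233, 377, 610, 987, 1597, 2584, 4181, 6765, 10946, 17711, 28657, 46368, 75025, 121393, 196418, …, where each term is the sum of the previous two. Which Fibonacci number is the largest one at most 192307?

121393 ≤ 192307 < 196418, so the largest Fibonacci number not exceeding 192307 is 121393.

121393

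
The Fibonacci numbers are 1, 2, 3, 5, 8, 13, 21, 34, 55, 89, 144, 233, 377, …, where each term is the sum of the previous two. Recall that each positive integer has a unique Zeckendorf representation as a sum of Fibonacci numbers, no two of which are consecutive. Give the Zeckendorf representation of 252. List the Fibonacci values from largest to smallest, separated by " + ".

take 233 (≤ 252); 252 − 233 = 19
take 13 (≤ 19); 19 − 13 = 6
take 5 (≤ 6); 6 − 5 = 1
take 1 (≤ 1); 1 − 1 = 0
So 252 = 233 + 13 + 5 + 1, with no two terms consecutive in the sequence.

233 + 13 + 5 + 1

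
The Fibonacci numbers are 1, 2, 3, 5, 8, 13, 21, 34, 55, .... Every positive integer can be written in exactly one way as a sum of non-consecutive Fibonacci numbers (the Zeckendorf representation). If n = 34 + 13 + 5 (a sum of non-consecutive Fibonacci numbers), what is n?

34 + 13 + 5 = 52.

52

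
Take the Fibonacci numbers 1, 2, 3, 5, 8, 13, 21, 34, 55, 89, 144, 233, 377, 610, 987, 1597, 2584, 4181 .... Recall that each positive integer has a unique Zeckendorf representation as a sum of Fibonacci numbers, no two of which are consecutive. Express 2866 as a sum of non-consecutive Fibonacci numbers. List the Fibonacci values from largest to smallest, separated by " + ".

Repeatedly subtract the largest Fibonacci number that fits:
2866: greatest Fibonacci not exceeding it is 2584, leaving 282
282: greatest Fibonacci not exceeding it is 233, leaving 49
49: greatest Fibonacci not exceeding it is 34, leaving 15
15: greatest Fibonacci not exceeding it is 13, leaving 2
2: greatest Fibonacci not exceeding it is 2, leaving 0
So 2866 = 2584 + 233 + 34 + 13 + 2, with no two terms consecutive in the sequence.

2584 + 233 + 34 + 13 + 2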